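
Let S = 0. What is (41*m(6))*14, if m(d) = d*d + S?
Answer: 20664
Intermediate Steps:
m(d) = d**2 (m(d) = d*d + 0 = d**2 + 0 = d**2)
(41*m(6))*14 = (41*6**2)*14 = (41*36)*14 = 1476*14 = 20664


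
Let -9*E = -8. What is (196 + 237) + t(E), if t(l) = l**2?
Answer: 35137/81 ≈ 433.79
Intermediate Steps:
E = 8/9 (E = -1/9*(-8) = 8/9 ≈ 0.88889)
(196 + 237) + t(E) = (196 + 237) + (8/9)**2 = 433 + 64/81 = 35137/81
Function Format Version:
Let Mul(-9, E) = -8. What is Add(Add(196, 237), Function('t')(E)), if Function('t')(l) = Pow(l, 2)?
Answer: Rational(35137, 81) ≈ 433.79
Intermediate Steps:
E = Rational(8, 9) (E = Mul(Rational(-1, 9), -8) = Rational(8, 9) ≈ 0.88889)
Add(Add(196, 237), Function('t')(E)) = Add(Add(196, 237), Pow(Rational(8, 9), 2)) = Add(433, Rational(64, 81)) = Rational(35137, 81)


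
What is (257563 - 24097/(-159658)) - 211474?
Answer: 7358501659/159658 ≈ 46089.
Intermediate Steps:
(257563 - 24097/(-159658)) - 211474 = (257563 - 24097*(-1/159658)) - 211474 = (257563 + 24097/159658) - 211474 = 41122017551/159658 - 211474 = 7358501659/159658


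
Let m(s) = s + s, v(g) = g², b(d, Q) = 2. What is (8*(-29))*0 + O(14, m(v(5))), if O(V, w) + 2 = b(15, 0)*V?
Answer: 26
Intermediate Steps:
m(s) = 2*s
O(V, w) = -2 + 2*V
(8*(-29))*0 + O(14, m(v(5))) = (8*(-29))*0 + (-2 + 2*14) = -232*0 + (-2 + 28) = 0 + 26 = 26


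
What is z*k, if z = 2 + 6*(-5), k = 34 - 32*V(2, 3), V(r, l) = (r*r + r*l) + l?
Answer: 10696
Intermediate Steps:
V(r, l) = l + r² + l*r (V(r, l) = (r² + l*r) + l = l + r² + l*r)
k = -382 (k = 34 - 32*(3 + 2² + 3*2) = 34 - 32*(3 + 4 + 6) = 34 - 32*13 = 34 - 416 = -382)
z = -28 (z = 2 - 30 = -28)
z*k = -28*(-382) = 10696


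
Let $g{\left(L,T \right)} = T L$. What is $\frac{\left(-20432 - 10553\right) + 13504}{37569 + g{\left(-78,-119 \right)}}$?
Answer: $- \frac{5827}{15617} \approx -0.37312$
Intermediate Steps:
$g{\left(L,T \right)} = L T$
$\frac{\left(-20432 - 10553\right) + 13504}{37569 + g{\left(-78,-119 \right)}} = \frac{\left(-20432 - 10553\right) + 13504}{37569 - -9282} = \frac{-30985 + 13504}{37569 + 9282} = - \frac{17481}{46851} = \left(-17481\right) \frac{1}{46851} = - \frac{5827}{15617}$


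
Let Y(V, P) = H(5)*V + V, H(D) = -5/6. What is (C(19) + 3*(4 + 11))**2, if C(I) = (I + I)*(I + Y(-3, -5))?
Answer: 559504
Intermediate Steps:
H(D) = -5/6 (H(D) = -5*1/6 = -5/6)
Y(V, P) = V/6 (Y(V, P) = -5*V/6 + V = V/6)
C(I) = 2*I*(-1/2 + I) (C(I) = (I + I)*(I + (1/6)*(-3)) = (2*I)*(I - 1/2) = (2*I)*(-1/2 + I) = 2*I*(-1/2 + I))
(C(19) + 3*(4 + 11))**2 = (19*(-1 + 2*19) + 3*(4 + 11))**2 = (19*(-1 + 38) + 3*15)**2 = (19*37 + 45)**2 = (703 + 45)**2 = 748**2 = 559504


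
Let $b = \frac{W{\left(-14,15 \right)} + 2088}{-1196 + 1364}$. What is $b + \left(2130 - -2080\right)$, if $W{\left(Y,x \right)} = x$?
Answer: $\frac{236461}{56} \approx 4222.5$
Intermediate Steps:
$b = \frac{701}{56}$ ($b = \frac{15 + 2088}{-1196 + 1364} = \frac{2103}{168} = 2103 \cdot \frac{1}{168} = \frac{701}{56} \approx 12.518$)
$b + \left(2130 - -2080\right) = \frac{701}{56} + \left(2130 - -2080\right) = \frac{701}{56} + \left(2130 + 2080\right) = \frac{701}{56} + 4210 = \frac{236461}{56}$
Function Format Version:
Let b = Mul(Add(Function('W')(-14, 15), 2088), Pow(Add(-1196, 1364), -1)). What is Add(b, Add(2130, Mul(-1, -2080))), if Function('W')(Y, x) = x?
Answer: Rational(236461, 56) ≈ 4222.5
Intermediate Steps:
b = Rational(701, 56) (b = Mul(Add(15, 2088), Pow(Add(-1196, 1364), -1)) = Mul(2103, Pow(168, -1)) = Mul(2103, Rational(1, 168)) = Rational(701, 56) ≈ 12.518)
Add(b, Add(2130, Mul(-1, -2080))) = Add(Rational(701, 56), Add(2130, Mul(-1, -2080))) = Add(Rational(701, 56), Add(2130, 2080)) = Add(Rational(701, 56), 4210) = Rational(236461, 56)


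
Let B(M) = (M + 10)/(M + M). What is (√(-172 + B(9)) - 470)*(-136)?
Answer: 63920 - 68*I*√6154/3 ≈ 63920.0 - 1778.1*I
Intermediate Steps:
B(M) = (10 + M)/(2*M) (B(M) = (10 + M)/((2*M)) = (10 + M)*(1/(2*M)) = (10 + M)/(2*M))
(√(-172 + B(9)) - 470)*(-136) = (√(-172 + (½)*(10 + 9)/9) - 470)*(-136) = (√(-172 + (½)*(⅑)*19) - 470)*(-136) = (√(-172 + 19/18) - 470)*(-136) = (√(-3077/18) - 470)*(-136) = (I*√6154/6 - 470)*(-136) = (-470 + I*√6154/6)*(-136) = 63920 - 68*I*√6154/3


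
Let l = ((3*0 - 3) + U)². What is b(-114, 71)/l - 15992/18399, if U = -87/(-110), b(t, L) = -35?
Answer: -2912096036/362147517 ≈ -8.0412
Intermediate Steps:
U = 87/110 (U = -87*(-1/110) = 87/110 ≈ 0.79091)
l = 59049/12100 (l = ((3*0 - 3) + 87/110)² = ((0 - 3) + 87/110)² = (-3 + 87/110)² = (-243/110)² = 59049/12100 ≈ 4.8801)
b(-114, 71)/l - 15992/18399 = -35/59049/12100 - 15992/18399 = -35*12100/59049 - 15992*1/18399 = -423500/59049 - 15992/18399 = -2912096036/362147517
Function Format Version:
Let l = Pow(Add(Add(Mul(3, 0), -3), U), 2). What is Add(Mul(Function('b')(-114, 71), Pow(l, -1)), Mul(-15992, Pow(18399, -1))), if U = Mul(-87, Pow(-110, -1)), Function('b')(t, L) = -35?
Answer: Rational(-2912096036, 362147517) ≈ -8.0412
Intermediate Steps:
U = Rational(87, 110) (U = Mul(-87, Rational(-1, 110)) = Rational(87, 110) ≈ 0.79091)
l = Rational(59049, 12100) (l = Pow(Add(Add(Mul(3, 0), -3), Rational(87, 110)), 2) = Pow(Add(Add(0, -3), Rational(87, 110)), 2) = Pow(Add(-3, Rational(87, 110)), 2) = Pow(Rational(-243, 110), 2) = Rational(59049, 12100) ≈ 4.8801)
Add(Mul(Function('b')(-114, 71), Pow(l, -1)), Mul(-15992, Pow(18399, -1))) = Add(Mul(-35, Pow(Rational(59049, 12100), -1)), Mul(-15992, Pow(18399, -1))) = Add(Mul(-35, Rational(12100, 59049)), Mul(-15992, Rational(1, 18399))) = Add(Rational(-423500, 59049), Rational(-15992, 18399)) = Rational(-2912096036, 362147517)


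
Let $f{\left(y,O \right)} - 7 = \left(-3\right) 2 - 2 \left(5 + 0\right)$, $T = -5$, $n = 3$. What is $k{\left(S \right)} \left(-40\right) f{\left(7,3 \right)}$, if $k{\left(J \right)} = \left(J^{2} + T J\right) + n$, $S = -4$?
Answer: $14040$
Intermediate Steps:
$f{\left(y,O \right)} = -9$ ($f{\left(y,O \right)} = 7 - \left(6 + 2 \left(5 + 0\right)\right) = 7 - 16 = -9$)
$k{\left(J \right)} = 3 + J^{2} - 5 J$ ($k{\left(J \right)} = \left(J^{2} - 5 J\right) + 3 = 3 + J^{2} - 5 J$)
$k{\left(S \right)} \left(-40\right) f{\left(7,3 \right)} = \left(3 + \left(-4\right)^{2} - -20\right) \left(-40\right) \left(-9\right) = \left(3 + 16 + 20\right) \left(-40\right) \left(-9\right) = 39 \left(-40\right) \left(-9\right) = \left(-1560\right) \left(-9\right) = 14040$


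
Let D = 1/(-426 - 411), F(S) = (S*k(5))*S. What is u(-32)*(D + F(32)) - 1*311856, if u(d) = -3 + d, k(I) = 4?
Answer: -381015757/837 ≈ -4.5522e+5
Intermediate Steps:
F(S) = 4*S**2 (F(S) = (S*4)*S = (4*S)*S = 4*S**2)
D = -1/837 (D = 1/(-837) = -1/837 ≈ -0.0011947)
u(-32)*(D + F(32)) - 1*311856 = (-3 - 32)*(-1/837 + 4*32**2) - 1*311856 = -35*(-1/837 + 4*1024) - 311856 = -35*(-1/837 + 4096) - 311856 = -35*3428351/837 - 311856 = -119992285/837 - 311856 = -381015757/837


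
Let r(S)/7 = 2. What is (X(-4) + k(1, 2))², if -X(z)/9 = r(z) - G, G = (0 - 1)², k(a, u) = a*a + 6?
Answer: 12100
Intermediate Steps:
r(S) = 14 (r(S) = 7*2 = 14)
k(a, u) = 6 + a² (k(a, u) = a² + 6 = 6 + a²)
G = 1 (G = (-1)² = 1)
X(z) = -117 (X(z) = -9*(14 - 1*1) = -9*(14 - 1) = -9*13 = -117)
(X(-4) + k(1, 2))² = (-117 + (6 + 1²))² = (-117 + (6 + 1))² = (-117 + 7)² = (-110)² = 12100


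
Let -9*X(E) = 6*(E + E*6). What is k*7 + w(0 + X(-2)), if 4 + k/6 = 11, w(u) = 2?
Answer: 296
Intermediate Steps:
X(E) = -14*E/3 (X(E) = -2*(E + E*6)/3 = -2*(E + 6*E)/3 = -2*7*E/3 = -14*E/3)
k = 42 (k = -24 + 6*11 = -24 + 66 = 42)
k*7 + w(0 + X(-2)) = 42*7 + 2 = 294 + 2 = 296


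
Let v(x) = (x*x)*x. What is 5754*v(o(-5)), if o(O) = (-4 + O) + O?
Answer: -15788976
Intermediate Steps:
o(O) = -4 + 2*O
v(x) = x³ (v(x) = x²*x = x³)
5754*v(o(-5)) = 5754*(-4 + 2*(-5))³ = 5754*(-4 - 10)³ = 5754*(-14)³ = 5754*(-2744) = -15788976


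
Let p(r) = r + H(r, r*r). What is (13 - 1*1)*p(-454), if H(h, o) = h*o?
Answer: -1122925416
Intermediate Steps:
p(r) = r + r³ (p(r) = r + r*(r*r) = r + r*r² = r + r³)
(13 - 1*1)*p(-454) = (13 - 1*1)*(-454 + (-454)³) = (13 - 1)*(-454 - 93576664) = 12*(-93577118) = -1122925416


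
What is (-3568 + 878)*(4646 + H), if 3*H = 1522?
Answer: -41587400/3 ≈ -1.3862e+7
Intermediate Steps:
H = 1522/3 (H = (⅓)*1522 = 1522/3 ≈ 507.33)
(-3568 + 878)*(4646 + H) = (-3568 + 878)*(4646 + 1522/3) = -2690*15460/3 = -41587400/3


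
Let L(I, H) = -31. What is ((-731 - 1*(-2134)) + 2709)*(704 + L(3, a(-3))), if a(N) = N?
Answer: 2767376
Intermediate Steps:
((-731 - 1*(-2134)) + 2709)*(704 + L(3, a(-3))) = ((-731 - 1*(-2134)) + 2709)*(704 - 31) = ((-731 + 2134) + 2709)*673 = (1403 + 2709)*673 = 4112*673 = 2767376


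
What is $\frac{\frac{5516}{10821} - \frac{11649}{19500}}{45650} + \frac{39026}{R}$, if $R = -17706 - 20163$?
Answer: $- \frac{1071002594779551}{1039248749825000} \approx -1.0306$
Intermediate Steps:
$R = -37869$
$\frac{\frac{5516}{10821} - \frac{11649}{19500}}{45650} + \frac{39026}{R} = \frac{\frac{5516}{10821} - \frac{11649}{19500}}{45650} + \frac{39026}{-37869} = \left(5516 \cdot \frac{1}{10821} - \frac{3883}{6500}\right) \frac{1}{45650} + 39026 \left(- \frac{1}{37869}\right) = \left(\frac{5516}{10821} - \frac{3883}{6500}\right) \frac{1}{45650} - \frac{3002}{2913} = \left(- \frac{6163943}{70336500}\right) \frac{1}{45650} - \frac{3002}{2913} = - \frac{6163943}{3210861225000} - \frac{3002}{2913} = - \frac{1071002594779551}{1039248749825000}$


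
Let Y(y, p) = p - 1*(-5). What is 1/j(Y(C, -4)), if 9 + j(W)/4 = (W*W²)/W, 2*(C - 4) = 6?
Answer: -1/32 ≈ -0.031250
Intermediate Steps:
C = 7 (C = 4 + (½)*6 = 4 + 3 = 7)
Y(y, p) = 5 + p (Y(y, p) = p + 5 = 5 + p)
j(W) = -36 + 4*W² (j(W) = -36 + 4*((W*W²)/W) = -36 + 4*(W³/W) = -36 + 4*W²)
1/j(Y(C, -4)) = 1/(-36 + 4*(5 - 4)²) = 1/(-36 + 4*1²) = 1/(-36 + 4*1) = 1/(-36 + 4) = 1/(-32) = -1/32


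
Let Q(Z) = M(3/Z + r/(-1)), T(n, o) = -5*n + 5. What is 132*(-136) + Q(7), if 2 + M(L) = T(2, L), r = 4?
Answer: -17959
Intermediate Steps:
T(n, o) = 5 - 5*n
M(L) = -7 (M(L) = -2 + (5 - 5*2) = -2 + (5 - 10) = -2 - 5 = -7)
Q(Z) = -7
132*(-136) + Q(7) = 132*(-136) - 7 = -17952 - 7 = -17959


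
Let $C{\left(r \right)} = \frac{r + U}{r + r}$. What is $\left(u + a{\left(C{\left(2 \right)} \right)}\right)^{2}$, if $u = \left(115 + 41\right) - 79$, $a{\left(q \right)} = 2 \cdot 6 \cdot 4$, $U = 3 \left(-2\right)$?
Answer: $15625$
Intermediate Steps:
$U = -6$
$C{\left(r \right)} = \frac{-6 + r}{2 r}$ ($C{\left(r \right)} = \frac{r - 6}{r + r} = \frac{-6 + r}{2 r}$)
$a{\left(q \right)} = 48$ ($a{\left(q \right)} = 12 \cdot 4 = 48$)
$u = 77$ ($u = 156 - 79 = 77$)
$\left(u + a{\left(C{\left(2 \right)} \right)}\right)^{2} = \left(77 + 48\right)^{2} = 125^{2} = 15625$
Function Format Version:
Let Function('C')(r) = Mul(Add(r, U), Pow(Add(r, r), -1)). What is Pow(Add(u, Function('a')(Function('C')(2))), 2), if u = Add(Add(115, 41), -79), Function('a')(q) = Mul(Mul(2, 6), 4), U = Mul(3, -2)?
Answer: 15625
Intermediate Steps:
U = -6
Function('C')(r) = Mul(Rational(1, 2), Pow(r, -1), Add(-6, r)) (Function('C')(r) = Mul(Add(r, -6), Pow(Add(r, r), -1)) = Mul(Add(-6, r), Pow(Mul(2, r), -1)) = Mul(Add(-6, r), Mul(Rational(1, 2), Pow(r, -1))) = Mul(Rational(1, 2), Pow(r, -1), Add(-6, r)))
Function('a')(q) = 48 (Function('a')(q) = Mul(12, 4) = 48)
u = 77 (u = Add(156, -79) = 77)
Pow(Add(u, Function('a')(Function('C')(2))), 2) = Pow(Add(77, 48), 2) = Pow(125, 2) = 15625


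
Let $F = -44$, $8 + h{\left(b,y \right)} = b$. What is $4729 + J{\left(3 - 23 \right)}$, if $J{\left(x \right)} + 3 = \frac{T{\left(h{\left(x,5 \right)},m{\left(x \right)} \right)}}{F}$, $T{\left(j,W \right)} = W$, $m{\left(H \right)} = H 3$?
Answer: $\frac{52001}{11} \approx 4727.4$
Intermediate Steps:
$h{\left(b,y \right)} = -8 + b$
$m{\left(H \right)} = 3 H$
$J{\left(x \right)} = -3 - \frac{3 x}{44}$ ($J{\left(x \right)} = -3 + \frac{3 x}{-44} = -3 + 3 x \left(- \frac{1}{44}\right) = -3 - \frac{3 x}{44}$)
$4729 + J{\left(3 - 23 \right)} = 4729 - \left(3 + \frac{3 \left(3 - 23\right)}{44}\right) = 4729 - \frac{18}{11} = \frac{52001}{11}$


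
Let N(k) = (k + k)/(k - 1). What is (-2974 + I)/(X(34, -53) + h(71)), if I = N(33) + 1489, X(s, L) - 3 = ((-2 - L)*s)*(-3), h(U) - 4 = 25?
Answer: 2157/7520 ≈ 0.28684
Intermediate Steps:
h(U) = 29 (h(U) = 4 + 25 = 29)
N(k) = 2*k/(-1 + k) (N(k) = (2*k)/(-1 + k) = 2*k/(-1 + k))
X(s, L) = 3 - 3*s*(-2 - L) (X(s, L) = 3 + ((-2 - L)*s)*(-3) = 3 + (s*(-2 - L))*(-3) = 3 - 3*s*(-2 - L))
I = 23857/16 (I = 2*33/(-1 + 33) + 1489 = 2*33/32 + 1489 = 2*33*(1/32) + 1489 = 33/16 + 1489 = 23857/16 ≈ 1491.1)
(-2974 + I)/(X(34, -53) + h(71)) = (-2974 + 23857/16)/((3 + 6*34 + 3*(-53)*34) + 29) = -23727/(16*((3 + 204 - 5406) + 29)) = -23727/(16*(-5199 + 29)) = -23727/16/(-5170) = -23727/16*(-1/5170) = 2157/7520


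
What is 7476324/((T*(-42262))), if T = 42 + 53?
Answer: -3738162/2007445 ≈ -1.8621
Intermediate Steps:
T = 95
7476324/((T*(-42262))) = 7476324/((95*(-42262))) = 7476324/(-4014890) = 7476324*(-1/4014890) = -3738162/2007445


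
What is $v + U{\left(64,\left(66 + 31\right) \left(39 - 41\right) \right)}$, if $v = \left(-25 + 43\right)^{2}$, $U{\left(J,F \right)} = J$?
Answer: $388$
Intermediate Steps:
$v = 324$ ($v = 18^{2} = 324$)
$v + U{\left(64,\left(66 + 31\right) \left(39 - 41\right) \right)} = 324 + 64 = 388$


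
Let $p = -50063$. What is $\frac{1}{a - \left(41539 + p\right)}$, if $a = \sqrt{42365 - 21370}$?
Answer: $\frac{8524}{72637581} - \frac{\sqrt{20995}}{72637581} \approx 0.00011535$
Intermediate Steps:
$a = \sqrt{20995} \approx 144.9$
$\frac{1}{a - \left(41539 + p\right)} = \frac{1}{\sqrt{20995} - -8524} = \frac{1}{\sqrt{20995} + \left(-41539 + 50063\right)} = \frac{1}{\sqrt{20995} + 8524} = \frac{1}{8524 + \sqrt{20995}}$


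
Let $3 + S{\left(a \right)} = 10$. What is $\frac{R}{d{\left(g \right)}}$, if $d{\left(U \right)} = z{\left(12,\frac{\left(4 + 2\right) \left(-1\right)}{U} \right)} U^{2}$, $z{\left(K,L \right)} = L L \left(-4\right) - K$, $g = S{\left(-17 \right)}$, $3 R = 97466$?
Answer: $- \frac{48733}{1098} \approx -44.383$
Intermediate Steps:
$R = \frac{97466}{3}$ ($R = \frac{1}{3} \cdot 97466 = \frac{97466}{3} \approx 32489.0$)
$S{\left(a \right)} = 7$ ($S{\left(a \right)} = -3 + 10 = 7$)
$g = 7$
$z{\left(K,L \right)} = - K - 4 L^{2}$ ($z{\left(K,L \right)} = L^{2} \left(-4\right) - K = - 4 L^{2} - K = - K - 4 L^{2}$)
$d{\left(U \right)} = U^{2} \left(-12 - \frac{144}{U^{2}}\right)$ ($d{\left(U \right)} = \left(\left(-1\right) 12 - 4 \left(\frac{\left(4 + 2\right) \left(-1\right)}{U}\right)^{2}\right) U^{2} = \left(-12 - 4 \left(\frac{6 \left(-1\right)}{U}\right)^{2}\right) U^{2} = \left(-12 - 4 \left(- \frac{6}{U}\right)^{2}\right) U^{2} = \left(-12 - 4 \frac{36}{U^{2}}\right) U^{2} = \left(-12 - \frac{144}{U^{2}}\right) U^{2} = U^{2} \left(-12 - \frac{144}{U^{2}}\right)$)
$\frac{R}{d{\left(g \right)}} = \frac{97466}{3 \left(-144 - 12 \cdot 7^{2}\right)} = \frac{97466}{3 \left(-144 - 588\right)} = \frac{97466}{3 \left(-732\right)} = \frac{97466}{3} \left(- \frac{1}{732}\right) = - \frac{48733}{1098}$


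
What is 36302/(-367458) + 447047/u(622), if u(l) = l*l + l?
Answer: 120548759/114279438 ≈ 1.0549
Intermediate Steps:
u(l) = l + l² (u(l) = l² + l = l + l²)
36302/(-367458) + 447047/u(622) = 36302/(-367458) + 447047/((622*(1 + 622))) = 36302*(-1/367458) + 447047/((622*623)) = -2593/26247 + 447047/387506 = -2593/26247 + 447047*(1/387506) = -2593/26247 + 5023/4354 = 120548759/114279438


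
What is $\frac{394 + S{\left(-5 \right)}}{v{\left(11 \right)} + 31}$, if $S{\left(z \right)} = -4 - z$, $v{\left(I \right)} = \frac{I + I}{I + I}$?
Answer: $\frac{395}{32} \approx 12.344$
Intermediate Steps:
$v{\left(I \right)} = 1$ ($v{\left(I \right)} = \frac{2 I}{2 I} = 2 I \frac{1}{2 I} = 1$)
$\frac{394 + S{\left(-5 \right)}}{v{\left(11 \right)} + 31} = \frac{394 - -1}{1 + 31} = \frac{394 + \left(-4 + 5\right)}{32} = \left(394 + 1\right) \frac{1}{32} = 395 \cdot \frac{1}{32} = \frac{395}{32}$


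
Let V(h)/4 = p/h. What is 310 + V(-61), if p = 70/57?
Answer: 1077590/3477 ≈ 309.92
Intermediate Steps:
p = 70/57 (p = 70*(1/57) = 70/57 ≈ 1.2281)
V(h) = 280/(57*h) (V(h) = 4*(70/(57*h)) = 280/(57*h))
310 + V(-61) = 310 + (280/57)/(-61) = 310 + (280/57)*(-1/61) = 310 - 280/3477 = 1077590/3477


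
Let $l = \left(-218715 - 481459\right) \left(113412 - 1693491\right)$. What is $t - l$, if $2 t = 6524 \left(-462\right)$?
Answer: $-1106331740790$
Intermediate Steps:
$t = -1507044$ ($t = \frac{6524 \left(-462\right)}{2} = \frac{1}{2} \left(-3014088\right) = -1507044$)
$l = 1106330233746$ ($l = \left(-700174\right) \left(-1580079\right) = 1106330233746$)
$t - l = -1507044 - 1106330233746 = -1106331740790$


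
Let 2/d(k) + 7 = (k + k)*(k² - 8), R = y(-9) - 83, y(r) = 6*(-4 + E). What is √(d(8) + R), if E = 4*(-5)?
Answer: I*√179401089/889 ≈ 15.066*I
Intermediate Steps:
E = -20
y(r) = -144 (y(r) = 6*(-4 - 20) = 6*(-24) = -144)
R = -227 (R = -144 - 83 = -227)
d(k) = 2/(-7 + 2*k*(-8 + k²)) (d(k) = 2/(-7 + (k + k)*(k² - 8)) = 2/(-7 + (2*k)*(-8 + k²)) = 2/(-7 + 2*k*(-8 + k²)))
√(d(8) + R) = √(2/(-7 - 16*8 + 2*8³) - 227) = √(2/(-7 - 128 + 2*512) - 227) = √(2/(-7 - 128 + 1024) - 227) = √(2/889 - 227) = √(-201801/889) = I*√179401089/889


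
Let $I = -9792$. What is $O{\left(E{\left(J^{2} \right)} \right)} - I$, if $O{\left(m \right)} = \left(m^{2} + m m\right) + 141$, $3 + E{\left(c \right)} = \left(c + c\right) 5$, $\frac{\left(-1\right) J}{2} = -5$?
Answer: $1997951$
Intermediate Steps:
$J = 10$ ($J = \left(-2\right) \left(-5\right) = 10$)
$E{\left(c \right)} = -3 + 10 c$ ($E{\left(c \right)} = -3 + \left(c + c\right) 5 = -3 + 2 c 5 = -3 + 10 c$)
$O{\left(m \right)} = 141 + 2 m^{2}$ ($O{\left(m \right)} = \left(m^{2} + m^{2}\right) + 141 = 2 m^{2} + 141 = 141 + 2 m^{2}$)
$O{\left(E{\left(J^{2} \right)} \right)} - I = \left(141 + 2 \left(-3 + 10 \cdot 10^{2}\right)^{2}\right) - -9792 = \left(141 + 2 \left(-3 + 10 \cdot 100\right)^{2}\right) + 9792 = \left(141 + 2 \left(-3 + 1000\right)^{2}\right) + 9792 = \left(141 + 2 \cdot 997^{2}\right) + 9792 = \left(141 + 2 \cdot 994009\right) + 9792 = \left(141 + 1988018\right) + 9792 = 1988159 + 9792 = 1997951$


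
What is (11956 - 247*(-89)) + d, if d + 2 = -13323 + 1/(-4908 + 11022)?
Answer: 126033997/6114 ≈ 20614.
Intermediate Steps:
d = -81469049/6114 (d = -2 + (-13323 + 1/(-4908 + 11022)) = -2 + (-13323 + 1/6114) = -2 - 81456821/6114 = -81469049/6114 ≈ -13325.)
(11956 - 247*(-89)) + d = (11956 - 247*(-89)) - 81469049/6114 = (11956 + 21983) - 81469049/6114 = 33939 - 81469049/6114 = 126033997/6114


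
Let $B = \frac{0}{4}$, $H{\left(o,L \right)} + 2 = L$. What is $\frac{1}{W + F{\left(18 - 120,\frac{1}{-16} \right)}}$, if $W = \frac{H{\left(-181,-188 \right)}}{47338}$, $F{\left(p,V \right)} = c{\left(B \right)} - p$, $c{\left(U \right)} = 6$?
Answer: $\frac{23669}{2556157} \approx 0.0092596$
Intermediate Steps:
$H{\left(o,L \right)} = -2 + L$
$B = 0$ ($B = 0 \cdot \frac{1}{4} = 0$)
$F{\left(p,V \right)} = 6 - p$
$W = - \frac{95}{23669}$ ($W = \frac{-2 - 188}{47338} = \left(-190\right) \frac{1}{47338} = - \frac{95}{23669} \approx -0.0040137$)
$\frac{1}{W + F{\left(18 - 120,\frac{1}{-16} \right)}} = \frac{1}{- \frac{95}{23669} + \left(6 - \left(18 - 120\right)\right)} = \frac{1}{- \frac{95}{23669} + \left(6 - -102\right)} = \frac{1}{- \frac{95}{23669} + \left(6 + 102\right)} = \frac{1}{- \frac{95}{23669} + 108} = \frac{1}{\frac{2556157}{23669}} = \frac{23669}{2556157}$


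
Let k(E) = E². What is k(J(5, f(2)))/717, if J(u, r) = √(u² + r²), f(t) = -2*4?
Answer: 89/717 ≈ 0.12413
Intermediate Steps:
f(t) = -8
J(u, r) = √(r² + u²)
k(J(5, f(2)))/717 = (√((-8)² + 5²))²/717 = (√(64 + 25))²*(1/717) = (√89)²*(1/717) = 89*(1/717) = 89/717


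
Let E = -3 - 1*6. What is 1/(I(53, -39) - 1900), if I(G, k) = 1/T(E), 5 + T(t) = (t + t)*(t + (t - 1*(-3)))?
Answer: -265/503499 ≈ -0.00052632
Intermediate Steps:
E = -9 (E = -3 - 6 = -9)
T(t) = -5 + 2*t*(3 + 2*t) (T(t) = -5 + (t + t)*(t + (t - 1*(-3))) = -5 + (2*t)*(t + (t + 3)) = -5 + (2*t)*(t + (3 + t)) = -5 + (2*t)*(3 + 2*t) = -5 + 2*t*(3 + 2*t))
I(G, k) = 1/265 (I(G, k) = 1/(-5 + 4*(-9)² + 6*(-9)) = 1/(-5 + 4*81 - 54) = 1/(-5 + 324 - 54) = 1/265)
1/(I(53, -39) - 1900) = 1/(1/265 - 1900) = 1/(-503499/265) = -265/503499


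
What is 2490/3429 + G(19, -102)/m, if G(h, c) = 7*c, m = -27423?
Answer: 2619688/3482721 ≈ 0.75220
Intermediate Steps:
2490/3429 + G(19, -102)/m = 2490/3429 + (7*(-102))/(-27423) = 2490*(1/3429) - 714*(-1/27423) = 830/1143 + 238/9141 = 2619688/3482721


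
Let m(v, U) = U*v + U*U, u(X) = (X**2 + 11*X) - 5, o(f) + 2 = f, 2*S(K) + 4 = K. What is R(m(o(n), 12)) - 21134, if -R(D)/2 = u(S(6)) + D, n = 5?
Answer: -21508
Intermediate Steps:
S(K) = -2 + K/2
o(f) = -2 + f
u(X) = -5 + X**2 + 11*X
m(v, U) = U**2 + U*v (m(v, U) = U*v + U**2 = U**2 + U*v)
R(D) = -14 - 2*D (R(D) = -2*((-5 + (-2 + (1/2)*6)**2 + 11*(-2 + (1/2)*6)) + D) = -2*((-5 + (-2 + 3)**2 + 11*(-2 + 3)) + D) = -2*((-5 + 1**2 + 11*1) + D) = -2*((-5 + 1 + 11) + D) = -2*(7 + D) = -14 - 2*D)
R(m(o(n), 12)) - 21134 = (-14 - 24*(12 + (-2 + 5))) - 21134 = (-14 - 24*(12 + 3)) - 21134 = (-14 - 24*15) - 21134 = (-14 - 2*180) - 21134 = (-14 - 360) - 21134 = -374 - 21134 = -21508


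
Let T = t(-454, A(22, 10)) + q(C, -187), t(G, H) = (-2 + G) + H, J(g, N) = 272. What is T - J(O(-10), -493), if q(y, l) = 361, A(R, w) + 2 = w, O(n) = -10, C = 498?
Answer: -359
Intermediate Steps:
A(R, w) = -2 + w
t(G, H) = -2 + G + H
T = -87 (T = (-2 - 454 + (-2 + 10)) + 361 = (-2 - 454 + 8) + 361 = -448 + 361 = -87)
T - J(O(-10), -493) = -87 - 1*272 = -87 - 272 = -359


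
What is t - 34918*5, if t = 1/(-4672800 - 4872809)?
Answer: -1666567875311/9545609 ≈ -1.7459e+5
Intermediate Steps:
t = -1/9545609 (t = 1/(-9545609) = -1/9545609 ≈ -1.0476e-7)
t - 34918*5 = -1/9545609 - 34918*5 = -1/9545609 - 1*174590 = -1/9545609 - 174590 = -1666567875311/9545609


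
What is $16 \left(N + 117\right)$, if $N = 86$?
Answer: $3248$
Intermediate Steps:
$16 \left(N + 117\right) = 16 \left(86 + 117\right) = 16 \cdot 203 = 3248$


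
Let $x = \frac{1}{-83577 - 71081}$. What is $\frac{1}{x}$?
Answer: $-154658$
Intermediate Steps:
$x = - \frac{1}{154658}$ ($x = \frac{1}{-83577 - 71081} = \frac{1}{-154658} = - \frac{1}{154658} \approx -6.4659 \cdot 10^{-6}$)
$\frac{1}{x} = \frac{1}{- \frac{1}{154658}} = -154658$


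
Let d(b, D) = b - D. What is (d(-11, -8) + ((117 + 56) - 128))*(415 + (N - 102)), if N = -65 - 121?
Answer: 5334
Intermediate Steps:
N = -186
(d(-11, -8) + ((117 + 56) - 128))*(415 + (N - 102)) = ((-11 - 1*(-8)) + ((117 + 56) - 128))*(415 + (-186 - 102)) = ((-11 + 8) + (173 - 128))*(415 - 288) = (-3 + 45)*127 = 42*127 = 5334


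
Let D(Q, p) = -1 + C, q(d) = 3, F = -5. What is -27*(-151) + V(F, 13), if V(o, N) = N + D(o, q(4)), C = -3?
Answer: 4086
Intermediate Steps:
D(Q, p) = -4 (D(Q, p) = -1 - 3 = -4)
V(o, N) = -4 + N (V(o, N) = N - 4 = -4 + N)
-27*(-151) + V(F, 13) = -27*(-151) + (-4 + 13) = 4077 + 9 = 4086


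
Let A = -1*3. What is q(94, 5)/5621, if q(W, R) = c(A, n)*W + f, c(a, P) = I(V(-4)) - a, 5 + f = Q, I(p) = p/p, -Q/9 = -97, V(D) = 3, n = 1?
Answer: 1244/5621 ≈ 0.22131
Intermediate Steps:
A = -3
Q = 873 (Q = -9*(-97) = 873)
I(p) = 1
f = 868 (f = -5 + 873 = 868)
c(a, P) = 1 - a
q(W, R) = 868 + 4*W (q(W, R) = (1 - 1*(-3))*W + 868 = (1 + 3)*W + 868 = 4*W + 868 = 868 + 4*W)
q(94, 5)/5621 = (868 + 4*94)/5621 = (868 + 376)*(1/5621) = 1244*(1/5621) = 1244/5621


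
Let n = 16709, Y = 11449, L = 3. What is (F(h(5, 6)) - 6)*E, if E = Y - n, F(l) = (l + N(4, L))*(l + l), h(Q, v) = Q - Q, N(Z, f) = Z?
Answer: 31560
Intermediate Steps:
h(Q, v) = 0
F(l) = 2*l*(4 + l) (F(l) = (l + 4)*(l + l) = (4 + l)*(2*l) = 2*l*(4 + l))
E = -5260 (E = 11449 - 1*16709 = 11449 - 16709 = -5260)
(F(h(5, 6)) - 6)*E = (2*0*(4 + 0) - 6)*(-5260) = (2*0*4 - 6)*(-5260) = (0 - 6)*(-5260) = -6*(-5260) = 31560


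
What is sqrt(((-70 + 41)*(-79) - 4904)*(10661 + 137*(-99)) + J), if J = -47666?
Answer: 2*sqrt(1883815) ≈ 2745.0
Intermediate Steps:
sqrt(((-70 + 41)*(-79) - 4904)*(10661 + 137*(-99)) + J) = sqrt(((-70 + 41)*(-79) - 4904)*(10661 + 137*(-99)) - 47666) = sqrt((-29*(-79) - 4904)*(10661 - 13563) - 47666) = sqrt((2291 - 4904)*(-2902) - 47666) = sqrt(-2613*(-2902) - 47666) = sqrt(7582926 - 47666) = sqrt(7535260) = 2*sqrt(1883815)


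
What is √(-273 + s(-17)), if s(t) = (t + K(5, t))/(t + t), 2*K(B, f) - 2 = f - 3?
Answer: 2*I*√19669/17 ≈ 16.5*I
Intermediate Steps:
K(B, f) = -½ + f/2 (K(B, f) = 1 + (f - 3)/2 = 1 + (-3 + f)/2 = 1 + (-3/2 + f/2) = -½ + f/2)
s(t) = (-½ + 3*t/2)/(2*t) (s(t) = (t + (-½ + t/2))/(t + t) = (-½ + 3*t/2)/((2*t)) = (-½ + 3*t/2)*(1/(2*t)) = (-½ + 3*t/2)/(2*t))
√(-273 + s(-17)) = √(-273 + (¼)*(-1 + 3*(-17))/(-17)) = √(-273 + (¼)*(-1/17)*(-1 - 51)) = √(-273 + (¼)*(-1/17)*(-52)) = √(-273 + 13/17) = √(-4628/17) = 2*I*√19669/17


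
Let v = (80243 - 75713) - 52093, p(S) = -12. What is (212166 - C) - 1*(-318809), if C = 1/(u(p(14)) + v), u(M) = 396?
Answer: 25044497826/47167 ≈ 5.3098e+5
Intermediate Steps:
v = -47563 (v = 4530 - 52093 = -47563)
C = -1/47167 (C = 1/(396 - 47563) = 1/(-47167) = -1/47167 ≈ -2.1201e-5)
(212166 - C) - 1*(-318809) = (212166 - 1*(-1/47167)) - 1*(-318809) = (212166 + 1/47167) + 318809 = 10007233723/47167 + 318809 = 25044497826/47167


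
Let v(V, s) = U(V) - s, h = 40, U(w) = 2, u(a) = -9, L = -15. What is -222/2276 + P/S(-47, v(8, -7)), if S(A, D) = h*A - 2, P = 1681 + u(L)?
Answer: -1055819/1070858 ≈ -0.98596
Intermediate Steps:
P = 1672 (P = 1681 - 9 = 1672)
v(V, s) = 2 - s
S(A, D) = -2 + 40*A (S(A, D) = 40*A - 2 = -2 + 40*A)
-222/2276 + P/S(-47, v(8, -7)) = -222/2276 + 1672/(-2 + 40*(-47)) = -222*1/2276 + 1672/(-2 - 1880) = -111/1138 + 1672/(-1882) = -111/1138 + 1672*(-1/1882) = -111/1138 - 836/941 = -1055819/1070858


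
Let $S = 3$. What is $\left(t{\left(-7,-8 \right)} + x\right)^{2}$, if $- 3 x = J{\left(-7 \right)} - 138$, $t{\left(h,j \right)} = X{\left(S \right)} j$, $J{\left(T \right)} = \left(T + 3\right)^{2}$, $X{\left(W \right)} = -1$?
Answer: $\frac{21316}{9} \approx 2368.4$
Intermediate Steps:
$J{\left(T \right)} = \left(3 + T\right)^{2}$
$t{\left(h,j \right)} = - j$
$x = \frac{122}{3}$ ($x = - \frac{\left(3 - 7\right)^{2} - 138}{3} = - \frac{\left(-4\right)^{2} - 138}{3} = - \frac{16 - 138}{3} = \left(- \frac{1}{3}\right) \left(-122\right) = \frac{122}{3} \approx 40.667$)
$\left(t{\left(-7,-8 \right)} + x\right)^{2} = \left(\left(-1\right) \left(-8\right) + \frac{122}{3}\right)^{2} = \left(8 + \frac{122}{3}\right)^{2} = \left(\frac{146}{3}\right)^{2} = \frac{21316}{9}$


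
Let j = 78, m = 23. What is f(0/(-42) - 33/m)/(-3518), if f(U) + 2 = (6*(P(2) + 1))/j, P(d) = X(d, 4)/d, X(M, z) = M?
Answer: 12/22867 ≈ 0.00052477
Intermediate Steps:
P(d) = 1 (P(d) = d/d = 1)
f(U) = -24/13 (f(U) = -2 + (6*(1 + 1))/78 = -2 + (6*2)*(1/78) = -2 + 12*(1/78) = -2 + 2/13 = -24/13)
f(0/(-42) - 33/m)/(-3518) = -24/13/(-3518) = -24/13*(-1/3518) = 12/22867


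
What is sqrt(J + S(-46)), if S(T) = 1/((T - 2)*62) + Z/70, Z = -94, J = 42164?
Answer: sqrt(28589721787830)/26040 ≈ 205.34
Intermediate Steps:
S(T) = -47/35 + 1/(62*(-2 + T)) (S(T) = 1/((T - 2)*62) - 94/70 = (1/62)/(-2 + T) - 94*1/70 = 1/(62*(-2 + T)) - 47/35 = -47/35 + 1/(62*(-2 + T)))
sqrt(J + S(-46)) = sqrt(42164 + (5863 - 2914*(-46))/(2170*(-2 - 46))) = sqrt(42164 + (1/2170)*(5863 + 134044)/(-48)) = sqrt(42164 + (1/2170)*(-1/48)*139907) = sqrt(42164 - 139907/104160) = sqrt(4391662333/104160) = sqrt(28589721787830)/26040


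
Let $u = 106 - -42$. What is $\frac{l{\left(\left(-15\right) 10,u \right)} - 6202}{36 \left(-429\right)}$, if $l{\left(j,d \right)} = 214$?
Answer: $\frac{499}{1287} \approx 0.38772$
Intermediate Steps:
$u = 148$ ($u = 106 + 42 = 148$)
$\frac{l{\left(\left(-15\right) 10,u \right)} - 6202}{36 \left(-429\right)} = \frac{214 - 6202}{36 \left(-429\right)} = \frac{214 - 6202}{-15444} = \left(-5988\right) \left(- \frac{1}{15444}\right) = \frac{499}{1287}$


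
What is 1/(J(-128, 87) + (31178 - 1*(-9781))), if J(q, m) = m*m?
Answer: 1/48528 ≈ 2.0607e-5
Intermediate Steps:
J(q, m) = m²
1/(J(-128, 87) + (31178 - 1*(-9781))) = 1/(87² + (31178 - 1*(-9781))) = 1/(7569 + (31178 + 9781)) = 1/(7569 + 40959) = 1/48528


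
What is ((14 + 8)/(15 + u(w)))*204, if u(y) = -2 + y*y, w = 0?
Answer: 4488/13 ≈ 345.23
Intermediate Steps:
u(y) = -2 + y²
((14 + 8)/(15 + u(w)))*204 = ((14 + 8)/(15 + (-2 + 0²)))*204 = (22/(15 + (-2 + 0)))*204 = (22/(15 - 2))*204 = (22/13)*204 = 4488/13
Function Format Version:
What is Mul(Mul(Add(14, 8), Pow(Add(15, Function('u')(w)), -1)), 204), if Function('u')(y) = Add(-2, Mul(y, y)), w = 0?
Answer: Rational(4488, 13) ≈ 345.23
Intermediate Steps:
Function('u')(y) = Add(-2, Pow(y, 2))
Mul(Mul(Add(14, 8), Pow(Add(15, Function('u')(w)), -1)), 204) = Mul(Mul(Add(14, 8), Pow(Add(15, Add(-2, Pow(0, 2))), -1)), 204) = Mul(Mul(22, Pow(Add(15, Add(-2, 0)), -1)), 204) = Mul(Mul(22, Pow(Add(15, -2), -1)), 204) = Mul(Mul(22, Pow(13, -1)), 204) = Mul(Mul(22, Rational(1, 13)), 204) = Mul(Rational(22, 13), 204) = Rational(4488, 13)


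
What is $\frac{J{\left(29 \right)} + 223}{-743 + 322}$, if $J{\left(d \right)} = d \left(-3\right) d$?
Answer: $\frac{2300}{421} \approx 5.4632$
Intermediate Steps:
$J{\left(d \right)} = - 3 d^{2}$ ($J{\left(d \right)} = - 3 d d = - 3 d^{2}$)
$\frac{J{\left(29 \right)} + 223}{-743 + 322} = \frac{- 3 \cdot 29^{2} + 223}{-743 + 322} = \frac{\left(-3\right) 841 + 223}{-421} = \left(-2523 + 223\right) \left(- \frac{1}{421}\right) = \left(-2300\right) \left(- \frac{1}{421}\right) = \frac{2300}{421}$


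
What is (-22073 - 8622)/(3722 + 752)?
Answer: -30695/4474 ≈ -6.8607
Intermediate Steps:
(-22073 - 8622)/(3722 + 752) = -30695/4474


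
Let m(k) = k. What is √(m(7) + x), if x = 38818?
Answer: 5*√1553 ≈ 197.04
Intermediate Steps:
√(m(7) + x) = √(7 + 38818) = √38825 = 5*√1553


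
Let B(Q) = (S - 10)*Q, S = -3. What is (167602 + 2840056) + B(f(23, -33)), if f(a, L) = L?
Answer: 3008087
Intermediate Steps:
B(Q) = -13*Q (B(Q) = (-3 - 10)*Q = -13*Q)
(167602 + 2840056) + B(f(23, -33)) = (167602 + 2840056) - 13*(-33) = 3007658 + 429 = 3008087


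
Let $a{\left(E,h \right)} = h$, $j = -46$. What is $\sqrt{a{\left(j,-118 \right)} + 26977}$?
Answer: $\sqrt{26859} \approx 163.89$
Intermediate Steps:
$\sqrt{a{\left(j,-118 \right)} + 26977} = \sqrt{-118 + 26977} = \sqrt{26859}$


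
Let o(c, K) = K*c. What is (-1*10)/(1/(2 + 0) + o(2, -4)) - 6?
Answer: -14/3 ≈ -4.6667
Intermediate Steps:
(-1*10)/(1/(2 + 0) + o(2, -4)) - 6 = (-1*10)/(1/(2 + 0) - 4*2) - 6 = -10/(1/2 - 8) - 6 = -10/(-15/2) - 6 = -10*(-2/15) - 6 = 4/3 - 6 = -14/3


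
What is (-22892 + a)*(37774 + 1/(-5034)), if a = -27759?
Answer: -9631506209065/5034 ≈ -1.9133e+9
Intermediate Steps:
(-22892 + a)*(37774 + 1/(-5034)) = (-22892 - 27759)*(37774 + 1/(-5034)) = -50651*(37774 - 1/5034) = -50651*190154315/5034 = -9631506209065/5034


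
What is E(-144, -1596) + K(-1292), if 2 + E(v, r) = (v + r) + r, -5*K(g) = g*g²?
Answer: 2156672398/5 ≈ 4.3133e+8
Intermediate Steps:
K(g) = -g³/5 (K(g) = -g*g²/5 = -g³/5)
E(v, r) = -2 + v + 2*r (E(v, r) = -2 + ((v + r) + r) = -2 + ((r + v) + r) = -2 + (v + 2*r) = -2 + v + 2*r)
E(-144, -1596) + K(-1292) = (-2 - 144 + 2*(-1596)) - ⅕*(-1292)³ = (-2 - 144 - 3192) - ⅕*(-2156689088) = -3338 + 2156689088/5 = 2156672398/5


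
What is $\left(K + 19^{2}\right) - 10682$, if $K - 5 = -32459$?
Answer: $-42775$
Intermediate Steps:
$K = -32454$ ($K = 5 - 32459 = -32454$)
$\left(K + 19^{2}\right) - 10682 = \left(-32454 + 19^{2}\right) - 10682 = \left(-32454 + 361\right) - 10682 = -32093 - 10682 = -42775$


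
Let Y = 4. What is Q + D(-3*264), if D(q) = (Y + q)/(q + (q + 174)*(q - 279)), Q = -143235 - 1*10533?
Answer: -50826936418/330543 ≈ -1.5377e+5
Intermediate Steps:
Q = -153768 (Q = -143235 - 10533 = -153768)
D(q) = (4 + q)/(q + (-279 + q)*(174 + q)) (D(q) = (4 + q)/(q + (q + 174)*(q - 279)) = (4 + q)/(q + (174 + q)*(-279 + q)) = (4 + q)/(q + (-279 + q)*(174 + q)))
Q + D(-3*264) = -153768 + (4 - 3*264)/(-48546 + (-3*264)² - (-312)*264) = -153768 + (4 - 792)/(-48546 + (-792)² - 104*(-792)) = -153768 - 788/(-48546 + 627264 + 82368) = -153768 - 788/661086 = -153768 + (1/661086)*(-788) = -153768 - 394/330543 = -50826936418/330543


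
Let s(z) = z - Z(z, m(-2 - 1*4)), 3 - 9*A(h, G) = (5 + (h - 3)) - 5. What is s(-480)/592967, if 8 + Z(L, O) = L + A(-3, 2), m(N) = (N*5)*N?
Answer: 7/592967 ≈ 1.1805e-5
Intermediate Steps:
m(N) = 5*N² (m(N) = (5*N)*N = 5*N²)
A(h, G) = ⅔ - h/9 (A(h, G) = ⅓ - ((5 + (h - 3)) - 5)/9 = ⅓ - ((5 + (-3 + h)) - 5)/9 = ⅓ - ((2 + h) - 5)/9 = ⅓ - (-3 + h)/9 = ⅓ + (⅓ - h/9) = ⅔ - h/9)
Z(L, O) = -7 + L (Z(L, O) = -8 + (L + (⅔ - ⅑*(-3))) = -8 + (L + (⅔ + ⅓)) = -8 + (L + 1) = -8 + (1 + L) = -7 + L)
s(z) = 7 (s(z) = z - (-7 + z) = z + (7 - z) = 7)
s(-480)/592967 = 7/592967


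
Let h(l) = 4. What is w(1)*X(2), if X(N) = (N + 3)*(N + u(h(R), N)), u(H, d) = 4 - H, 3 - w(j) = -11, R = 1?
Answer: 140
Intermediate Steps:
w(j) = 14 (w(j) = 3 - 1*(-11) = 3 + 11 = 14)
X(N) = N*(3 + N) (X(N) = (N + 3)*(N + (4 - 1*4)) = (3 + N)*(N + (4 - 4)) = (3 + N)*(N + 0) = (3 + N)*N = N*(3 + N))
w(1)*X(2) = 14*(2*(3 + 2)) = 14*(2*5) = 14*10 = 140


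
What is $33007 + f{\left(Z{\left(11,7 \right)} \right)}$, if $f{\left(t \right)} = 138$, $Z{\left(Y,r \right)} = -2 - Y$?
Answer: $33145$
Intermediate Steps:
$33007 + f{\left(Z{\left(11,7 \right)} \right)} = 33007 + 138 = 33145$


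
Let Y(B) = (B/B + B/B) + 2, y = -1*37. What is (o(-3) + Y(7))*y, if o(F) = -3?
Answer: -37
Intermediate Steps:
y = -37
Y(B) = 4 (Y(B) = (1 + 1) + 2 = 2 + 2 = 4)
(o(-3) + Y(7))*y = (-3 + 4)*(-37) = 1*(-37) = -37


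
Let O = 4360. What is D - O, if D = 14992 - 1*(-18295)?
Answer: 28927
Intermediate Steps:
D = 33287 (D = 14992 + 18295 = 33287)
D - O = 33287 - 1*4360 = 33287 - 4360 = 28927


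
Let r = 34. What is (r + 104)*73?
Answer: 10074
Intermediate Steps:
(r + 104)*73 = (34 + 104)*73 = 138*73 = 10074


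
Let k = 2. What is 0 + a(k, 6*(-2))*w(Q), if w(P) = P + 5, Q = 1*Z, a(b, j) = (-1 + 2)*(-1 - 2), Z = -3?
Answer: -6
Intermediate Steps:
a(b, j) = -3 (a(b, j) = 1*(-3) = -3)
Q = -3 (Q = 1*(-3) = -3)
w(P) = 5 + P
0 + a(k, 6*(-2))*w(Q) = 0 - 3*(5 - 3) = 0 - 3*2 = 0 - 6 = -6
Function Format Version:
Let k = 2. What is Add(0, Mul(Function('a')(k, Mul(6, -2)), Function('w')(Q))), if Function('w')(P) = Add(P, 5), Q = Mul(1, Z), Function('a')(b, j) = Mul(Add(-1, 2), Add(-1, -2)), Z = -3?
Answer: -6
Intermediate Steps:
Function('a')(b, j) = -3 (Function('a')(b, j) = Mul(1, -3) = -3)
Q = -3 (Q = Mul(1, -3) = -3)
Function('w')(P) = Add(5, P)
Add(0, Mul(Function('a')(k, Mul(6, -2)), Function('w')(Q))) = Add(0, Mul(-3, Add(5, -3))) = Add(0, Mul(-3, 2)) = Add(0, -6) = -6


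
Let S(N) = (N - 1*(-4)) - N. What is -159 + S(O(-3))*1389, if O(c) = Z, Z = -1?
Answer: 5397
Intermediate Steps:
O(c) = -1
S(N) = 4 (S(N) = (N + 4) - N = (4 + N) - N = 4)
-159 + S(O(-3))*1389 = -159 + 4*1389 = -159 + 5556 = 5397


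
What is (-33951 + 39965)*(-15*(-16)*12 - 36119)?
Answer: -199899346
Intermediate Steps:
(-33951 + 39965)*(-15*(-16)*12 - 36119) = 6014*(240*12 - 36119) = 6014*(2880 - 36119) = 6014*(-33239) = -199899346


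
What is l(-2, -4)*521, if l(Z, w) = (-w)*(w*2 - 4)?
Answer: -25008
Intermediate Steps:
l(Z, w) = -w*(-4 + 2*w) (l(Z, w) = (-w)*(2*w - 4) = (-w)*(-4 + 2*w) = -w*(-4 + 2*w))
l(-2, -4)*521 = (2*(-4)*(2 - 1*(-4)))*521 = (2*(-4)*(2 + 4))*521 = (2*(-4)*6)*521 = -48*521 = -25008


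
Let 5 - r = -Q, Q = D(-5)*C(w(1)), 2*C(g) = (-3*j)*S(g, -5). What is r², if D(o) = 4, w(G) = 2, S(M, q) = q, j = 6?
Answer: 34225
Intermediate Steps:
C(g) = 45 (C(g) = (-3*6*(-5))/2 = (-18*(-5))/2 = (½)*90 = 45)
Q = 180 (Q = 4*45 = 180)
r = 185 (r = 5 - (-1)*180 = 5 - 1*(-180) = 5 + 180 = 185)
r² = 185² = 34225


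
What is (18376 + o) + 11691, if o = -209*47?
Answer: 20244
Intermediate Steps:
o = -9823
(18376 + o) + 11691 = (18376 - 9823) + 11691 = 8553 + 11691 = 20244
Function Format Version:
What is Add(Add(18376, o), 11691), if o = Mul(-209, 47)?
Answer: 20244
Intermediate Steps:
o = -9823
Add(Add(18376, o), 11691) = Add(Add(18376, -9823), 11691) = Add(8553, 11691) = 20244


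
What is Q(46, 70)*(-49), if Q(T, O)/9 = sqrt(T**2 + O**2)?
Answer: -882*sqrt(1754) ≈ -36939.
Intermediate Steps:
Q(T, O) = 9*sqrt(O**2 + T**2) (Q(T, O) = 9*sqrt(T**2 + O**2) = 9*sqrt(O**2 + T**2))
Q(46, 70)*(-49) = (9*sqrt(70**2 + 46**2))*(-49) = (9*sqrt(4900 + 2116))*(-49) = (9*sqrt(7016))*(-49) = (9*(2*sqrt(1754)))*(-49) = (18*sqrt(1754))*(-49) = -882*sqrt(1754)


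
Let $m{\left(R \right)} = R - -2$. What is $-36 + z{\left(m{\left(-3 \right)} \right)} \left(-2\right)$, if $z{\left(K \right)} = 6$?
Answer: $-48$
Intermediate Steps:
$m{\left(R \right)} = 2 + R$ ($m{\left(R \right)} = R + 2 = 2 + R$)
$-36 + z{\left(m{\left(-3 \right)} \right)} \left(-2\right) = -36 + 6 \left(-2\right) = -36 - 12 = -48$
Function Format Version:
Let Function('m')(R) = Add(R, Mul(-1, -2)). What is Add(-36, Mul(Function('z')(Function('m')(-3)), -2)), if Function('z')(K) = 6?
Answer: -48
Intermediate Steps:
Function('m')(R) = Add(2, R) (Function('m')(R) = Add(R, 2) = Add(2, R))
Add(-36, Mul(Function('z')(Function('m')(-3)), -2)) = Add(-36, Mul(6, -2)) = Add(-36, -12) = -48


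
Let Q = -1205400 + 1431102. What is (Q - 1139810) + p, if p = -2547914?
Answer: -3462022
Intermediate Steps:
Q = 225702
(Q - 1139810) + p = (225702 - 1139810) - 2547914 = -914108 - 2547914 = -3462022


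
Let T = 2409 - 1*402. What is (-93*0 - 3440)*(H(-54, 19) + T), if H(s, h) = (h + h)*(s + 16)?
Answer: -1936720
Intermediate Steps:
T = 2007 (T = 2409 - 402 = 2007)
H(s, h) = 2*h*(16 + s) (H(s, h) = (2*h)*(16 + s) = 2*h*(16 + s))
(-93*0 - 3440)*(H(-54, 19) + T) = (-93*0 - 3440)*(2*19*(16 - 54) + 2007) = (0 - 3440)*(2*19*(-38) + 2007) = -3440*(-1444 + 2007) = -3440*563 = -1936720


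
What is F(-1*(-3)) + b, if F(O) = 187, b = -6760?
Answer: -6573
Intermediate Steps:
F(-1*(-3)) + b = 187 - 6760 = -6573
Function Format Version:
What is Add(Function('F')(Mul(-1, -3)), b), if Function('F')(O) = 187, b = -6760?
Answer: -6573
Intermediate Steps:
Add(Function('F')(Mul(-1, -3)), b) = Add(187, -6760) = -6573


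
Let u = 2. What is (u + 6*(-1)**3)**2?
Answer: 16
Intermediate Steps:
(u + 6*(-1)**3)**2 = (2 + 6*(-1)**3)**2 = (2 + 6*(-1))**2 = (2 - 6)**2 = (-4)**2 = 16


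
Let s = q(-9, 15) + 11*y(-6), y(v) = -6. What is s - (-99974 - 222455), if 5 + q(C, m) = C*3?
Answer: 322331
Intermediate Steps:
q(C, m) = -5 + 3*C (q(C, m) = -5 + C*3 = -5 + 3*C)
s = -98 (s = (-5 + 3*(-9)) + 11*(-6) = (-5 - 27) - 66 = -32 - 66 = -98)
s - (-99974 - 222455) = -98 - (-99974 - 222455) = -98 - 1*(-322429) = -98 + 322429 = 322331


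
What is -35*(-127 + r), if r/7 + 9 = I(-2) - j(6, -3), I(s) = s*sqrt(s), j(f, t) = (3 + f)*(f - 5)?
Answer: 8855 + 490*I*sqrt(2) ≈ 8855.0 + 692.96*I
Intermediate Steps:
j(f, t) = (-5 + f)*(3 + f) (j(f, t) = (3 + f)*(-5 + f) = (-5 + f)*(3 + f))
I(s) = s**(3/2)
r = -126 - 14*I*sqrt(2) (r = -63 + 7*((-2)**(3/2) - (-15 + 6**2 - 2*6)) = -63 + 7*(-2*I*sqrt(2) - (-15 + 36 - 12)) = -63 + 7*(-2*I*sqrt(2) - 1*9) = -63 + 7*(-2*I*sqrt(2) - 9) = -63 + 7*(-9 - 2*I*sqrt(2)) = -63 + (-63 - 14*I*sqrt(2)) = -126 - 14*I*sqrt(2) ≈ -126.0 - 19.799*I)
-35*(-127 + r) = -35*(-127 + (-126 - 14*I*sqrt(2))) = -35*(-253 - 14*I*sqrt(2)) = 8855 + 490*I*sqrt(2)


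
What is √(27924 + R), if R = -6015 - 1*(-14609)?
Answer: 31*√38 ≈ 191.10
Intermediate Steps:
R = 8594 (R = -6015 + 14609 = 8594)
√(27924 + R) = √(27924 + 8594) = √36518 = 31*√38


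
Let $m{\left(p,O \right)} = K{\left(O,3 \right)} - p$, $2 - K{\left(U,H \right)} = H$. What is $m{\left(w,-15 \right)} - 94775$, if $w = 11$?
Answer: $-94787$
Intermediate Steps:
$K{\left(U,H \right)} = 2 - H$
$m{\left(p,O \right)} = -1 - p$ ($m{\left(p,O \right)} = \left(2 - 3\right) - p = -1 - p$)
$m{\left(w,-15 \right)} - 94775 = \left(-1 - 11\right) - 94775 = -12 - 94775 = -94787$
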